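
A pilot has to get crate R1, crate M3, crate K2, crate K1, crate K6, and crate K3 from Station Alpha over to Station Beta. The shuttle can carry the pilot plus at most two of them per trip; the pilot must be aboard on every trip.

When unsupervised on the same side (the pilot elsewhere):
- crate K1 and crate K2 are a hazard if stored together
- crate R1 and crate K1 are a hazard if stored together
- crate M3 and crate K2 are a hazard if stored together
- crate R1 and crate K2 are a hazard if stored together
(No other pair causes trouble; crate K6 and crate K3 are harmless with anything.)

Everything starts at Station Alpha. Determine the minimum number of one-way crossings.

Counting alone: the pilot can take at most 2 across per trip to Station Beta, so moving all 6 needs at least 3 loaded trips out, with a return between consecutive ones — at least 5 crossings.
The safety rule pushes this higher. Following every safe sequence of crossings, the most of the 6 that can be at Station Beta as the shuttle arrives there on crossings 5, 7 is 4, 5 respectively — never all 6.
So no plan with fewer than 9 crossings exists, and this one achieves 9:
1. Pilot goes to Station Beta with crate K2 and crate R1.  [Station Alpha: crate K1, crate K3, crate K6, crate M3 | Station Beta: crate K2, crate R1]
2. Pilot goes back to Station Alpha with crate R1.  [Station Alpha: crate K1, crate K3, crate K6, crate M3, crate R1 | Station Beta: crate K2]
3. Pilot goes to Station Beta with crate M3 and crate R1.  [Station Alpha: crate K1, crate K3, crate K6 | Station Beta: crate K2, crate M3, crate R1]
4. Pilot goes back to Station Alpha with crate K2.  [Station Alpha: crate K1, crate K2, crate K3, crate K6 | Station Beta: crate M3, crate R1]
5. Pilot goes to Station Beta with crate K2 and crate K6.  [Station Alpha: crate K1, crate K3 | Station Beta: crate K2, crate K6, crate M3, crate R1]
6. Pilot goes back to Station Alpha with crate K2.  [Station Alpha: crate K1, crate K2, crate K3 | Station Beta: crate K6, crate M3, crate R1]
7. Pilot goes to Station Beta with crate K2 and crate K3.  [Station Alpha: crate K1 | Station Beta: crate K2, crate K3, crate K6, crate M3, crate R1]
8. Pilot goes back to Station Alpha with crate K2.  [Station Alpha: crate K1, crate K2 | Station Beta: crate K3, crate K6, crate M3, crate R1]
9. Pilot goes to Station Beta with crate K1 and crate K2.  [Station Alpha: — | Station Beta: crate K1, crate K2, crate K3, crate K6, crate M3, crate R1]

9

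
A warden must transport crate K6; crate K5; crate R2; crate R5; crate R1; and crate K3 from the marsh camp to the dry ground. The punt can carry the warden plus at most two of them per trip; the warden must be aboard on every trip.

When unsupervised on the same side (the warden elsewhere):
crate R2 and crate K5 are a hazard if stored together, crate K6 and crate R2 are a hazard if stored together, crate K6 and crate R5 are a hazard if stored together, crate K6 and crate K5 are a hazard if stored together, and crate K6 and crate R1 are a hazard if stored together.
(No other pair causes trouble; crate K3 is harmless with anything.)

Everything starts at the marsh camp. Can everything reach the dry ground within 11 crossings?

Yes

Yes — this plan uses 9 crossings (≤ 11):
1. Warden goes to the dry ground with crate K5 and crate K6.  [the marsh camp: crate K3, crate R1, crate R2, crate R5 | the dry ground: crate K5, crate K6]
2. Warden goes back to the marsh camp with crate K6.  [the marsh camp: crate K3, crate K6, crate R1, crate R2, crate R5 | the dry ground: crate K5]
3. Warden goes to the dry ground with crate K6 and crate R5.  [the marsh camp: crate K3, crate R1, crate R2 | the dry ground: crate K5, crate K6, crate R5]
4. Warden goes back to the marsh camp with crate K6.  [the marsh camp: crate K3, crate K6, crate R1, crate R2 | the dry ground: crate K5, crate R5]
5. Warden goes to the dry ground with crate K6 and crate R1.  [the marsh camp: crate K3, crate R2 | the dry ground: crate K5, crate K6, crate R1, crate R5]
6. Warden goes back to the marsh camp with crate K6.  [the marsh camp: crate K3, crate K6, crate R2 | the dry ground: crate K5, crate R1, crate R5]
7. Warden goes to the dry ground with crate K3 and crate K6.  [the marsh camp: crate R2 | the dry ground: crate K3, crate K5, crate K6, crate R1, crate R5]
8. Warden goes back to the marsh camp with crate K6.  [the marsh camp: crate K6, crate R2 | the dry ground: crate K3, crate K5, crate R1, crate R5]
9. Warden goes to the dry ground with crate K6 and crate R2.  [the marsh camp: — | the dry ground: crate K3, crate K5, crate K6, crate R1, crate R2, crate R5]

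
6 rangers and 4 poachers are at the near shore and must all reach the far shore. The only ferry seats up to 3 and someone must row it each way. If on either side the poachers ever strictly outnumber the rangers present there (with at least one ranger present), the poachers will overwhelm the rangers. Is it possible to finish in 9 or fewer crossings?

Yes — this plan uses 9 crossings (≤ 9):
1. 2 poachers → the far shore.  (the near shore: 6R 2P; the far shore: 0R 2P)
2. 1 poacher ← the near shore.  (the near shore: 6R 3P; the far shore: 0R 1P)
3. 3 poachers → the far shore.  (the near shore: 6R 0P; the far shore: 0R 4P)
4. 1 poacher ← the near shore.  (the near shore: 6R 1P; the far shore: 0R 3P)
5. 3 rangers → the far shore.  (the near shore: 3R 1P; the far shore: 3R 3P)
6. 1 poacher ← the near shore.  (the near shore: 3R 2P; the far shore: 3R 2P)
7. 1 ranger and 2 poachers → the far shore.  (the near shore: 2R 0P; the far shore: 4R 4P)
8. 1 poacher ← the near shore.  (the near shore: 2R 1P; the far shore: 4R 3P)
9. 2 rangers and 1 poacher → the far shore.  (the near shore: 0R 0P; the far shore: 6R 4P)

Yes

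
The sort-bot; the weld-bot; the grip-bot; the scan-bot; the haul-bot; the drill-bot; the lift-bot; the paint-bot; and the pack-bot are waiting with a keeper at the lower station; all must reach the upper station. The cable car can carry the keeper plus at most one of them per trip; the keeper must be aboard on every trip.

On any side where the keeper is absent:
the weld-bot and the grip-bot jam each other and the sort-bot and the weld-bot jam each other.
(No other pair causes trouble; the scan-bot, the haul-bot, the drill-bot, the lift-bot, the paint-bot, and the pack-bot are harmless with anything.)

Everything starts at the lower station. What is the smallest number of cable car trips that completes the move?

Counting alone: the keeper can take at most 1 across per trip to the upper station, so moving all 9 needs at least 9 loaded trips out, with a return between consecutive ones — at least 17 crossings.
The safety rule pushes this higher. Following every safe sequence of crossings, the most of the 9 that can be at the upper station as the cable car arrives there on crossing 17 is 8 — never all 9.
So no plan with fewer than 19 crossings exists, and this one achieves 19:
1. Keeper goes to the upper station with the weld-bot.
2. Keeper goes back to the lower station alone.
3. Keeper goes to the upper station with the sort-bot.
4. Keeper goes back to the lower station with the weld-bot.
5. Keeper goes to the upper station with the grip-bot.
6. Keeper goes back to the lower station alone.
7. Keeper goes to the upper station with the scan-bot.
8. Keeper goes back to the lower station alone.
9. Keeper goes to the upper station with the haul-bot.
10. Keeper goes back to the lower station alone.
11. Keeper goes to the upper station with the drill-bot.
12. Keeper goes back to the lower station alone.
13. Keeper goes to the upper station with the lift-bot.
14. Keeper goes back to the lower station alone.
15. Keeper goes to the upper station with the paint-bot.
16. Keeper goes back to the lower station alone.
17. Keeper goes to the upper station with the pack-bot.
18. Keeper goes back to the lower station alone.
19. Keeper goes to the upper station with the weld-bot.

19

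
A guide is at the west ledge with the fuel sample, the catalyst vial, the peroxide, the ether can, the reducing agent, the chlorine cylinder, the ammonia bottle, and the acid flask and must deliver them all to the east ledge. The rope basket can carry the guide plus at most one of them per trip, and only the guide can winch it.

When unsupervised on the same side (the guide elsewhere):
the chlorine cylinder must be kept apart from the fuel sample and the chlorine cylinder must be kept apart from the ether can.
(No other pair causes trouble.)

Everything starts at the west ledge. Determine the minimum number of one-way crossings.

17

Counting alone: the guide can take at most 1 across per trip to the east ledge, so moving all 8 needs at least 8 loaded trips out, with a return between consecutive ones — at least 15 crossings.
The safety rule pushes this higher. Following every safe sequence of crossings, the most of the 8 that can be at the east ledge as the rope basket arrives there on crossing 15 is 7 — never all 8.
So no plan with fewer than 17 crossings exists, and this one achieves 17:
1. Guide goes to the east ledge with the chlorine cylinder.  [the west ledge: the acid flask, the ammonia bottle, the catalyst vial, the ether can, the fuel sample, the peroxide, the reducing agent | the east ledge: the chlorine cylinder]
2. Guide goes back to the west ledge alone.  [the west ledge: the acid flask, the ammonia bottle, the catalyst vial, the ether can, the fuel sample, the peroxide, the reducing agent | the east ledge: the chlorine cylinder]
3. Guide goes to the east ledge with the fuel sample.  [the west ledge: the acid flask, the ammonia bottle, the catalyst vial, the ether can, the peroxide, the reducing agent | the east ledge: the chlorine cylinder, the fuel sample]
4. Guide goes back to the west ledge with the chlorine cylinder.  [the west ledge: the acid flask, the ammonia bottle, the catalyst vial, the chlorine cylinder, the ether can, the peroxide, the reducing agent | the east ledge: the fuel sample]
5. Guide goes to the east ledge with the ether can.  [the west ledge: the acid flask, the ammonia bottle, the catalyst vial, the chlorine cylinder, the peroxide, the reducing agent | the east ledge: the ether can, the fuel sample]
6. Guide goes back to the west ledge alone.  [the west ledge: the acid flask, the ammonia bottle, the catalyst vial, the chlorine cylinder, the peroxide, the reducing agent | the east ledge: the ether can, the fuel sample]
7. Guide goes to the east ledge with the catalyst vial.  [the west ledge: the acid flask, the ammonia bottle, the chlorine cylinder, the peroxide, the reducing agent | the east ledge: the catalyst vial, the ether can, the fuel sample]
8. Guide goes back to the west ledge alone.  [the west ledge: the acid flask, the ammonia bottle, the chlorine cylinder, the peroxide, the reducing agent | the east ledge: the catalyst vial, the ether can, the fuel sample]
9. Guide goes to the east ledge with the peroxide.  [the west ledge: the acid flask, the ammonia bottle, the chlorine cylinder, the reducing agent | the east ledge: the catalyst vial, the ether can, the fuel sample, the peroxide]
10. Guide goes back to the west ledge alone.  [the west ledge: the acid flask, the ammonia bottle, the chlorine cylinder, the reducing agent | the east ledge: the catalyst vial, the ether can, the fuel sample, the peroxide]
11. Guide goes to the east ledge with the reducing agent.  [the west ledge: the acid flask, the ammonia bottle, the chlorine cylinder | the east ledge: the catalyst vial, the ether can, the fuel sample, the peroxide, the reducing agent]
12. Guide goes back to the west ledge alone.  [the west ledge: the acid flask, the ammonia bottle, the chlorine cylinder | the east ledge: the catalyst vial, the ether can, the fuel sample, the peroxide, the reducing agent]
13. Guide goes to the east ledge with the ammonia bottle.  [the west ledge: the acid flask, the chlorine cylinder | the east ledge: the ammonia bottle, the catalyst vial, the ether can, the fuel sample, the peroxide, the reducing agent]
14. Guide goes back to the west ledge alone.  [the west ledge: the acid flask, the chlorine cylinder | the east ledge: the ammonia bottle, the catalyst vial, the ether can, the fuel sample, the peroxide, the reducing agent]
15. Guide goes to the east ledge with the acid flask.  [the west ledge: the chlorine cylinder | the east ledge: the acid flask, the ammonia bottle, the catalyst vial, the ether can, the fuel sample, the peroxide, the reducing agent]
16. Guide goes back to the west ledge alone.  [the west ledge: the chlorine cylinder | the east ledge: the acid flask, the ammonia bottle, the catalyst vial, the ether can, the fuel sample, the peroxide, the reducing agent]
17. Guide goes to the east ledge with the chlorine cylinder.  [the west ledge: — | the east ledge: the acid flask, the ammonia bottle, the catalyst vial, the chlorine cylinder, the ether can, the fuel sample, the peroxide, the reducing agent]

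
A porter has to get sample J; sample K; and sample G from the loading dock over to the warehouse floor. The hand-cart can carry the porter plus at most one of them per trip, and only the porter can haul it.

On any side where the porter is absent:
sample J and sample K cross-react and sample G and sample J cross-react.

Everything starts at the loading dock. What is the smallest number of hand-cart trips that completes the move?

Counting alone: the porter can take at most 1 across per trip to the warehouse floor, so moving all 3 needs at least 3 loaded trips out, with a return between consecutive ones — at least 5 crossings.
The safety rule pushes this higher. Following every safe sequence of crossings, the most of the 3 that can be at the warehouse floor as the hand-cart arrives there on crossing 5 is 2 — never all 3.
So no plan with fewer than 7 crossings exists, and this one achieves 7:
1. Porter goes to the warehouse floor with sample J.  [the loading dock: sample G, sample K | the warehouse floor: sample J]
2. Porter goes back to the loading dock alone.  [the loading dock: sample G, sample K | the warehouse floor: sample J]
3. Porter goes to the warehouse floor with sample K.  [the loading dock: sample G | the warehouse floor: sample J, sample K]
4. Porter goes back to the loading dock with sample J.  [the loading dock: sample G, sample J | the warehouse floor: sample K]
5. Porter goes to the warehouse floor with sample G.  [the loading dock: sample J | the warehouse floor: sample G, sample K]
6. Porter goes back to the loading dock alone.  [the loading dock: sample J | the warehouse floor: sample G, sample K]
7. Porter goes to the warehouse floor with sample J.  [the loading dock: — | the warehouse floor: sample G, sample J, sample K]

7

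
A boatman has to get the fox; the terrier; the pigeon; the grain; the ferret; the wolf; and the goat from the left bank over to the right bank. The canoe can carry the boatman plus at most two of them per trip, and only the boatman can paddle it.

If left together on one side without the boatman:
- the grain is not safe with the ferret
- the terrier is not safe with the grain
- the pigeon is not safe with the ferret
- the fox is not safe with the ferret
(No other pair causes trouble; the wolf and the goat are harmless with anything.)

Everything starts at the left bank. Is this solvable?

Yes

1. Boatman goes to the right bank with the ferret and the terrier.  [the left bank: the fox, the goat, the grain, the pigeon, the wolf | the right bank: the ferret, the terrier]
2. Boatman goes back to the left bank alone.  [the left bank: the fox, the goat, the grain, the pigeon, the wolf | the right bank: the ferret, the terrier]
3. Boatman goes to the right bank with the goat and the wolf.  [the left bank: the fox, the grain, the pigeon | the right bank: the ferret, the goat, the terrier, the wolf]
4. Boatman goes back to the left bank alone.  [the left bank: the fox, the grain, the pigeon | the right bank: the ferret, the goat, the terrier, the wolf]
5. Boatman goes to the right bank with the fox and the pigeon.  [the left bank: the grain | the right bank: the ferret, the fox, the goat, the pigeon, the terrier, the wolf]
6. Boatman goes back to the left bank with the ferret.  [the left bank: the ferret, the grain | the right bank: the fox, the goat, the pigeon, the terrier, the wolf]
7. Boatman goes to the right bank with the ferret and the grain.  [the left bank: — | the right bank: the ferret, the fox, the goat, the grain, the pigeon, the terrier, the wolf]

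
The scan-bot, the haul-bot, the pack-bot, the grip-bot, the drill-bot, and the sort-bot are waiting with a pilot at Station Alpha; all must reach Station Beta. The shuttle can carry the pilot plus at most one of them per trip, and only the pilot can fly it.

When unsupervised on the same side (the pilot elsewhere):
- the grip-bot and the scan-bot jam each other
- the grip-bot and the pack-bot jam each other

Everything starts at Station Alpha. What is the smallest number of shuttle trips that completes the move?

13

Counting alone: the pilot can take at most 1 across per trip to Station Beta, so moving all 6 needs at least 6 loaded trips out, with a return between consecutive ones — at least 11 crossings.
The safety rule pushes this higher. Following every safe sequence of crossings, the most of the 6 that can be at Station Beta as the shuttle arrives there on crossing 11 is 5 — never all 6.
So no plan with fewer than 13 crossings exists, and this one achieves 13:
1. Pilot goes to Station Beta with the grip-bot.  [Station Alpha: the drill-bot, the haul-bot, the pack-bot, the scan-bot, the sort-bot | Station Beta: the grip-bot]
2. Pilot goes back to Station Alpha alone.  [Station Alpha: the drill-bot, the haul-bot, the pack-bot, the scan-bot, the sort-bot | Station Beta: the grip-bot]
3. Pilot goes to Station Beta with the scan-bot.  [Station Alpha: the drill-bot, the haul-bot, the pack-bot, the sort-bot | Station Beta: the grip-bot, the scan-bot]
4. Pilot goes back to Station Alpha with the grip-bot.  [Station Alpha: the drill-bot, the grip-bot, the haul-bot, the pack-bot, the sort-bot | Station Beta: the scan-bot]
5. Pilot goes to Station Beta with the pack-bot.  [Station Alpha: the drill-bot, the grip-bot, the haul-bot, the sort-bot | Station Beta: the pack-bot, the scan-bot]
6. Pilot goes back to Station Alpha alone.  [Station Alpha: the drill-bot, the grip-bot, the haul-bot, the sort-bot | Station Beta: the pack-bot, the scan-bot]
7. Pilot goes to Station Beta with the haul-bot.  [Station Alpha: the drill-bot, the grip-bot, the sort-bot | Station Beta: the haul-bot, the pack-bot, the scan-bot]
8. Pilot goes back to Station Alpha alone.  [Station Alpha: the drill-bot, the grip-bot, the sort-bot | Station Beta: the haul-bot, the pack-bot, the scan-bot]
9. Pilot goes to Station Beta with the drill-bot.  [Station Alpha: the grip-bot, the sort-bot | Station Beta: the drill-bot, the haul-bot, the pack-bot, the scan-bot]
10. Pilot goes back to Station Alpha alone.  [Station Alpha: the grip-bot, the sort-bot | Station Beta: the drill-bot, the haul-bot, the pack-bot, the scan-bot]
11. Pilot goes to Station Beta with the sort-bot.  [Station Alpha: the grip-bot | Station Beta: the drill-bot, the haul-bot, the pack-bot, the scan-bot, the sort-bot]
12. Pilot goes back to Station Alpha alone.  [Station Alpha: the grip-bot | Station Beta: the drill-bot, the haul-bot, the pack-bot, the scan-bot, the sort-bot]
13. Pilot goes to Station Beta with the grip-bot.  [Station Alpha: — | Station Beta: the drill-bot, the grip-bot, the haul-bot, the pack-bot, the scan-bot, the sort-bot]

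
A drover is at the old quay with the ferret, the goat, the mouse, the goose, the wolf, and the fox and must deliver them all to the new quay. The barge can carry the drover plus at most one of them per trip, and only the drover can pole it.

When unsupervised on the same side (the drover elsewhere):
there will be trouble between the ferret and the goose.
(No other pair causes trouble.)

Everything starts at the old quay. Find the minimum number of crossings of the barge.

11

Counting alone: the drover can take at most 1 across per trip to the new quay, so moving all 6 needs at least 6 loaded trips out, with a return between consecutive ones — at least 11 crossings.
The plan below uses exactly 11 crossings, so it is optimal:
1. Drover goes to the new quay with the ferret.  [the old quay: the fox, the goat, the goose, the mouse, the wolf | the new quay: the ferret]
2. Drover goes back to the old quay alone.  [the old quay: the fox, the goat, the goose, the mouse, the wolf | the new quay: the ferret]
3. Drover goes to the new quay with the goat.  [the old quay: the fox, the goose, the mouse, the wolf | the new quay: the ferret, the goat]
4. Drover goes back to the old quay alone.  [the old quay: the fox, the goose, the mouse, the wolf | the new quay: the ferret, the goat]
5. Drover goes to the new quay with the mouse.  [the old quay: the fox, the goose, the wolf | the new quay: the ferret, the goat, the mouse]
6. Drover goes back to the old quay alone.  [the old quay: the fox, the goose, the wolf | the new quay: the ferret, the goat, the mouse]
7. Drover goes to the new quay with the wolf.  [the old quay: the fox, the goose | the new quay: the ferret, the goat, the mouse, the wolf]
8. Drover goes back to the old quay alone.  [the old quay: the fox, the goose | the new quay: the ferret, the goat, the mouse, the wolf]
9. Drover goes to the new quay with the fox.  [the old quay: the goose | the new quay: the ferret, the fox, the goat, the mouse, the wolf]
10. Drover goes back to the old quay alone.  [the old quay: the goose | the new quay: the ferret, the fox, the goat, the mouse, the wolf]
11. Drover goes to the new quay with the goose.  [the old quay: — | the new quay: the ferret, the fox, the goat, the goose, the mouse, the wolf]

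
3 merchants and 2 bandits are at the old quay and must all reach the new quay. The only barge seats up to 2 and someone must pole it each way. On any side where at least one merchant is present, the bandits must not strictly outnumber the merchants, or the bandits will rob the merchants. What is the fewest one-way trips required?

7

Counting alone: each trip to the new quay takes at most 2 across and each return brings at least 1 back, so after t trips out (and t−1 returns) at most 2t − (t−1) of the 5 are across; that first reaches 5 at t = 4, so at least 7 crossings are needed.
The plan below uses exactly 7 crossings, so it is optimal:
1. 2 bandits → the new quay.  (the old quay: 3M 0B; the new quay: 0M 2B)
2. 1 bandit ← the old quay.  (the old quay: 3M 1B; the new quay: 0M 1B)
3. 2 merchants → the new quay.  (the old quay: 1M 1B; the new quay: 2M 1B)
4. 1 merchant ← the old quay.  (the old quay: 2M 1B; the new quay: 1M 1B)
5. 1 merchant and 1 bandit → the new quay.  (the old quay: 1M 0B; the new quay: 2M 2B)
6. 1 bandit ← the old quay.  (the old quay: 1M 1B; the new quay: 2M 1B)
7. 1 merchant and 1 bandit → the new quay.  (the old quay: 0M 0B; the new quay: 3M 2B)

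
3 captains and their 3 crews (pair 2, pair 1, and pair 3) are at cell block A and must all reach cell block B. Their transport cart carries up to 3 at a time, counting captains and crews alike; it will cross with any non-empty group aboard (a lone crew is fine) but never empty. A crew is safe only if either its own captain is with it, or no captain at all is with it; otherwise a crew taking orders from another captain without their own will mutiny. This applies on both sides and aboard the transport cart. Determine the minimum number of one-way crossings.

5

Counting alone: each trip to cell block B takes at most 3 across and each return brings at least 1 back, so after t trips out (and t−1 returns) at most 3t − (t−1) of the 6 are across; that first reaches 6 at t = 3, so at least 5 crossings are needed.
The plan below uses exactly 5 crossings, so it is optimal:
1. captain 2 and crew 2 cross → cell block B.
2. captain 2 crosses ← cell block A.
3. captain 1, captain 2, and captain 3 cross → cell block B.
4. crew 2 crosses ← cell block A.
5. crew 1, crew 2, and crew 3 cross → cell block B.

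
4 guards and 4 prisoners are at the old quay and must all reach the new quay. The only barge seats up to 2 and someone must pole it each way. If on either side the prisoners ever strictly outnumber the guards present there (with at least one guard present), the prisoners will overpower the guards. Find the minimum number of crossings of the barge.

impossible

Following every safe sequence of crossings from the start, the most of the 8 that can be at the new quay as the barge arrives there on crossings 1, 3, 5 is 2, 3, 4 respectively; the best ever achieved is 4 of 8.
From crossing 7 on, no configuration arises that was not already reachable earlier: only 11 distinct safe configurations (who is on which side, and where the barge is) can ever be reached, none of them has everyone across, and every continuation just revisits them. They are: 0 guards + 0 prisoners across (barge back at the start); 0 guards + 1 prisoner across (barge there); 0 guards + 1 prisoner across (barge back at the start); 0 guards + 2 prisoners across (barge there); 0 guards + 2 prisoners across (barge back at the start); 0 guards + 3 prisoners across (barge there); 0 guards + 3 prisoners across (barge back at the start); 0 guards + 4 prisoners across (barge there); 1 guard + 1 prisoner across (barge there); 1 guard + 1 prisoner across (barge back at the start); 2 guards + 2 prisoners across (barge there). So no valid plan exists.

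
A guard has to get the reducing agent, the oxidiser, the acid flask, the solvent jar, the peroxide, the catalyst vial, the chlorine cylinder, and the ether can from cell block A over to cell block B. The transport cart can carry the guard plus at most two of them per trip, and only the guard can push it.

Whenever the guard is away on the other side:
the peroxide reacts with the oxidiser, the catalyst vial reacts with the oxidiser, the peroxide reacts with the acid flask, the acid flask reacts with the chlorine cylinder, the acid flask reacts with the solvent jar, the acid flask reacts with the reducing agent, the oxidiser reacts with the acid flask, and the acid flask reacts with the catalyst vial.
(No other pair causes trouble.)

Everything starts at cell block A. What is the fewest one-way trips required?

Counting alone: the guard can take at most 2 across per trip to cell block B, so moving all 8 needs at least 4 loaded trips out, with a return between consecutive ones — at least 7 crossings.
The safety rule pushes this higher. Following every safe sequence of crossings, the most of the 8 that can be at cell block B as the transport cart arrives there on crossings 7, 9, 11 is 5, 6, 7 respectively — never all 8.
So no plan with fewer than 13 crossings exists, and this one achieves 13:
1. Guard goes to cell block B with the acid flask and the oxidiser.  [cell block A: the catalyst vial, the chlorine cylinder, the ether can, the peroxide, the reducing agent, the solvent jar | cell block B: the acid flask, the oxidiser]
2. Guard goes back to cell block A with the oxidiser.  [cell block A: the catalyst vial, the chlorine cylinder, the ether can, the oxidiser, the peroxide, the reducing agent, the solvent jar | cell block B: the acid flask]
3. Guard goes to cell block B with the oxidiser and the reducing agent.  [cell block A: the catalyst vial, the chlorine cylinder, the ether can, the peroxide, the solvent jar | cell block B: the acid flask, the oxidiser, the reducing agent]
4. Guard goes back to cell block A with the acid flask.  [cell block A: the acid flask, the catalyst vial, the chlorine cylinder, the ether can, the peroxide, the solvent jar | cell block B: the oxidiser, the reducing agent]
5. Guard goes to cell block B with the acid flask and the solvent jar.  [cell block A: the catalyst vial, the chlorine cylinder, the ether can, the peroxide | cell block B: the acid flask, the oxidiser, the reducing agent, the solvent jar]
6. Guard goes back to cell block A with the acid flask.  [cell block A: the acid flask, the catalyst vial, the chlorine cylinder, the ether can, the peroxide | cell block B: the oxidiser, the reducing agent, the solvent jar]
7. Guard goes to cell block B with the acid flask and the chlorine cylinder.  [cell block A: the catalyst vial, the ether can, the peroxide | cell block B: the acid flask, the chlorine cylinder, the oxidiser, the reducing agent, the solvent jar]
8. Guard goes back to cell block A with the acid flask.  [cell block A: the acid flask, the catalyst vial, the ether can, the peroxide | cell block B: the chlorine cylinder, the oxidiser, the reducing agent, the solvent jar]
9. Guard goes to cell block B with the acid flask and the ether can.  [cell block A: the catalyst vial, the peroxide | cell block B: the acid flask, the chlorine cylinder, the ether can, the oxidiser, the reducing agent, the solvent jar]
10. Guard goes back to cell block A with the acid flask.  [cell block A: the acid flask, the catalyst vial, the peroxide | cell block B: the chlorine cylinder, the ether can, the oxidiser, the reducing agent, the solvent jar]
11. Guard goes to cell block B with the catalyst vial and the peroxide.  [cell block A: the acid flask | cell block B: the catalyst vial, the chlorine cylinder, the ether can, the oxidiser, the peroxide, the reducing agent, the solvent jar]
12. Guard goes back to cell block A with the oxidiser.  [cell block A: the acid flask, the oxidiser | cell block B: the catalyst vial, the chlorine cylinder, the ether can, the peroxide, the reducing agent, the solvent jar]
13. Guard goes to cell block B with the acid flask and the oxidiser.  [cell block A: — | cell block B: the acid flask, the catalyst vial, the chlorine cylinder, the ether can, the oxidiser, the peroxide, the reducing agent, the solvent jar]

13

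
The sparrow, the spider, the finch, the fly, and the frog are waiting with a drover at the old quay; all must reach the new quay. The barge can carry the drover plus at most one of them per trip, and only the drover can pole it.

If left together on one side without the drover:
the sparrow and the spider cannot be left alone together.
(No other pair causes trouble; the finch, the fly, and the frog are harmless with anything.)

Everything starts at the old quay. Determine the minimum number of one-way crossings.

9

Counting alone: the drover can take at most 1 across per trip to the new quay, so moving all 5 needs at least 5 loaded trips out, with a return between consecutive ones — at least 9 crossings.
The plan below uses exactly 9 crossings, so it is optimal:
1. Drover goes to the new quay with the sparrow.
2. Drover goes back to the old quay alone.
3. Drover goes to the new quay with the finch.
4. Drover goes back to the old quay alone.
5. Drover goes to the new quay with the fly.
6. Drover goes back to the old quay alone.
7. Drover goes to the new quay with the frog.
8. Drover goes back to the old quay alone.
9. Drover goes to the new quay with the spider.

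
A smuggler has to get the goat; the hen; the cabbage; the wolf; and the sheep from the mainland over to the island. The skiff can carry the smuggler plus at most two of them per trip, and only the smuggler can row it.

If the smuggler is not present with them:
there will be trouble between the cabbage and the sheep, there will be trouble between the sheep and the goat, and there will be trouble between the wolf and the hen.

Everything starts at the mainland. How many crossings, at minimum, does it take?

Counting alone: the smuggler can take at most 2 across per trip to the island, so moving all 5 needs at least 3 loaded trips out, with a return between consecutive ones — at least 5 crossings.
The plan below uses exactly 5 crossings, so it is optimal:
1. Smuggler goes to the island with the hen and the sheep.  [the mainland: the cabbage, the goat, the wolf | the island: the hen, the sheep]
2. Smuggler goes back to the mainland alone.  [the mainland: the cabbage, the goat, the wolf | the island: the hen, the sheep]
3. Smuggler goes to the island with the cabbage and the goat.  [the mainland: the wolf | the island: the cabbage, the goat, the hen, the sheep]
4. Smuggler goes back to the mainland with the sheep.  [the mainland: the sheep, the wolf | the island: the cabbage, the goat, the hen]
5. Smuggler goes to the island with the sheep and the wolf.  [the mainland: — | the island: the cabbage, the goat, the hen, the sheep, the wolf]

5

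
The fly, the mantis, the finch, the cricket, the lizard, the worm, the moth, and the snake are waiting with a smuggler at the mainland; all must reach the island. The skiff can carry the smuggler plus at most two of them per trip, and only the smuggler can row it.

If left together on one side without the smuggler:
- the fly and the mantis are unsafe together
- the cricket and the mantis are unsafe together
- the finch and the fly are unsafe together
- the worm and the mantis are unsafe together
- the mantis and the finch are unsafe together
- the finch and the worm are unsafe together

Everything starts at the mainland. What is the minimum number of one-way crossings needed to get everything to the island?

13

Counting alone: the smuggler can take at most 2 across per trip to the island, so moving all 8 needs at least 4 loaded trips out, with a return between consecutive ones — at least 7 crossings.
The safety rule pushes this higher. Following every safe sequence of crossings, the most of the 8 that can be at the island as the skiff arrives there on crossings 7, 9, 11 is 5, 6, 7 respectively — never all 8.
So no plan with fewer than 13 crossings exists, and this one achieves 13:
1. Smuggler goes to the island with the finch and the mantis.
2. Smuggler goes back to the mainland with the mantis.
3. Smuggler goes to the island with the cricket and the mantis.
4. Smuggler goes back to the mainland with the mantis.
5. Smuggler goes to the island with the fly and the worm.
6. Smuggler goes back to the mainland with the finch.
7. Smuggler goes to the island with the lizard and the mantis.
8. Smuggler goes back to the mainland with the mantis.
9. Smuggler goes to the island with the mantis and the moth.
10. Smuggler goes back to the mainland with the mantis.
11. Smuggler goes to the island with the mantis and the snake.
12. Smuggler goes back to the mainland with the mantis.
13. Smuggler goes to the island with the finch and the mantis.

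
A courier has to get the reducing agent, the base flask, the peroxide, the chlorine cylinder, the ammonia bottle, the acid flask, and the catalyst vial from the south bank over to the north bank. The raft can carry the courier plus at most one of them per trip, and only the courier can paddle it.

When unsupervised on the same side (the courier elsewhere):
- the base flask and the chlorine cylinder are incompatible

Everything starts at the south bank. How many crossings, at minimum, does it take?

13

Counting alone: the courier can take at most 1 across per trip to the north bank, so moving all 7 needs at least 7 loaded trips out, with a return between consecutive ones — at least 13 crossings.
The plan below uses exactly 13 crossings, so it is optimal:
1. Courier goes to the north bank with the base flask.  [the south bank: the acid flask, the ammonia bottle, the catalyst vial, the chlorine cylinder, the peroxide, the reducing agent | the north bank: the base flask]
2. Courier goes back to the south bank alone.  [the south bank: the acid flask, the ammonia bottle, the catalyst vial, the chlorine cylinder, the peroxide, the reducing agent | the north bank: the base flask]
3. Courier goes to the north bank with the reducing agent.  [the south bank: the acid flask, the ammonia bottle, the catalyst vial, the chlorine cylinder, the peroxide | the north bank: the base flask, the reducing agent]
4. Courier goes back to the south bank alone.  [the south bank: the acid flask, the ammonia bottle, the catalyst vial, the chlorine cylinder, the peroxide | the north bank: the base flask, the reducing agent]
5. Courier goes to the north bank with the peroxide.  [the south bank: the acid flask, the ammonia bottle, the catalyst vial, the chlorine cylinder | the north bank: the base flask, the peroxide, the reducing agent]
6. Courier goes back to the south bank alone.  [the south bank: the acid flask, the ammonia bottle, the catalyst vial, the chlorine cylinder | the north bank: the base flask, the peroxide, the reducing agent]
7. Courier goes to the north bank with the ammonia bottle.  [the south bank: the acid flask, the catalyst vial, the chlorine cylinder | the north bank: the ammonia bottle, the base flask, the peroxide, the reducing agent]
8. Courier goes back to the south bank alone.  [the south bank: the acid flask, the catalyst vial, the chlorine cylinder | the north bank: the ammonia bottle, the base flask, the peroxide, the reducing agent]
9. Courier goes to the north bank with the acid flask.  [the south bank: the catalyst vial, the chlorine cylinder | the north bank: the acid flask, the ammonia bottle, the base flask, the peroxide, the reducing agent]
10. Courier goes back to the south bank alone.  [the south bank: the catalyst vial, the chlorine cylinder | the north bank: the acid flask, the ammonia bottle, the base flask, the peroxide, the reducing agent]
11. Courier goes to the north bank with the catalyst vial.  [the south bank: the chlorine cylinder | the north bank: the acid flask, the ammonia bottle, the base flask, the catalyst vial, the peroxide, the reducing agent]
12. Courier goes back to the south bank alone.  [the south bank: the chlorine cylinder | the north bank: the acid flask, the ammonia bottle, the base flask, the catalyst vial, the peroxide, the reducing agent]
13. Courier goes to the north bank with the chlorine cylinder.  [the south bank: — | the north bank: the acid flask, the ammonia bottle, the base flask, the catalyst vial, the chlorine cylinder, the peroxide, the reducing agent]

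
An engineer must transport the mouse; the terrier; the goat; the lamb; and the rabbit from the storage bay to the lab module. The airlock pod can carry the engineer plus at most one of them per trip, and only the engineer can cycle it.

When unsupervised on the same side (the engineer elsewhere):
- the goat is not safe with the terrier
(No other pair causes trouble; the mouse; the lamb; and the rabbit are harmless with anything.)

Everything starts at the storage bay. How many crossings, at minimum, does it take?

Counting alone: the engineer can take at most 1 across per trip to the lab module, so moving all 5 needs at least 5 loaded trips out, with a return between consecutive ones — at least 9 crossings.
The plan below uses exactly 9 crossings, so it is optimal:
1. Engineer goes to the lab module with the terrier.  [the storage bay: the goat, the lamb, the mouse, the rabbit | the lab module: the terrier]
2. Engineer goes back to the storage bay alone.  [the storage bay: the goat, the lamb, the mouse, the rabbit | the lab module: the terrier]
3. Engineer goes to the lab module with the mouse.  [the storage bay: the goat, the lamb, the rabbit | the lab module: the mouse, the terrier]
4. Engineer goes back to the storage bay alone.  [the storage bay: the goat, the lamb, the rabbit | the lab module: the mouse, the terrier]
5. Engineer goes to the lab module with the lamb.  [the storage bay: the goat, the rabbit | the lab module: the lamb, the mouse, the terrier]
6. Engineer goes back to the storage bay alone.  [the storage bay: the goat, the rabbit | the lab module: the lamb, the mouse, the terrier]
7. Engineer goes to the lab module with the rabbit.  [the storage bay: the goat | the lab module: the lamb, the mouse, the rabbit, the terrier]
8. Engineer goes back to the storage bay alone.  [the storage bay: the goat | the lab module: the lamb, the mouse, the rabbit, the terrier]
9. Engineer goes to the lab module with the goat.  [the storage bay: — | the lab module: the goat, the lamb, the mouse, the rabbit, the terrier]

9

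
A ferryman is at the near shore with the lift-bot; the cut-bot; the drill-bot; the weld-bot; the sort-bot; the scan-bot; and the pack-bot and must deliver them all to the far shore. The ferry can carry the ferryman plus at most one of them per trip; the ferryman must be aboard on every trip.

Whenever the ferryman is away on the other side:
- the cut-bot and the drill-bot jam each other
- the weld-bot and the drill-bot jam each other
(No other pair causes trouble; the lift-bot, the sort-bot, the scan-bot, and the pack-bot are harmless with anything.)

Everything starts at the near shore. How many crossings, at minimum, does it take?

Counting alone: the ferryman can take at most 1 across per trip to the far shore, so moving all 7 needs at least 7 loaded trips out, with a return between consecutive ones — at least 13 crossings.
The safety rule pushes this higher. Following every safe sequence of crossings, the most of the 7 that can be at the far shore as the ferry arrives there on crossing 13 is 6 — never all 7.
So no plan with fewer than 15 crossings exists, and this one achieves 15:
1. Ferryman goes to the far shore with the drill-bot.  [the near shore: the cut-bot, the lift-bot, the pack-bot, the scan-bot, the sort-bot, the weld-bot | the far shore: the drill-bot]
2. Ferryman goes back to the near shore alone.  [the near shore: the cut-bot, the lift-bot, the pack-bot, the scan-bot, the sort-bot, the weld-bot | the far shore: the drill-bot]
3. Ferryman goes to the far shore with the lift-bot.  [the near shore: the cut-bot, the pack-bot, the scan-bot, the sort-bot, the weld-bot | the far shore: the drill-bot, the lift-bot]
4. Ferryman goes back to the near shore alone.  [the near shore: the cut-bot, the pack-bot, the scan-bot, the sort-bot, the weld-bot | the far shore: the drill-bot, the lift-bot]
5. Ferryman goes to the far shore with the cut-bot.  [the near shore: the pack-bot, the scan-bot, the sort-bot, the weld-bot | the far shore: the cut-bot, the drill-bot, the lift-bot]
6. Ferryman goes back to the near shore with the drill-bot.  [the near shore: the drill-bot, the pack-bot, the scan-bot, the sort-bot, the weld-bot | the far shore: the cut-bot, the lift-bot]
7. Ferryman goes to the far shore with the weld-bot.  [the near shore: the drill-bot, the pack-bot, the scan-bot, the sort-bot | the far shore: the cut-bot, the lift-bot, the weld-bot]
8. Ferryman goes back to the near shore alone.  [the near shore: the drill-bot, the pack-bot, the scan-bot, the sort-bot | the far shore: the cut-bot, the lift-bot, the weld-bot]
9. Ferryman goes to the far shore with the sort-bot.  [the near shore: the drill-bot, the pack-bot, the scan-bot | the far shore: the cut-bot, the lift-bot, the sort-bot, the weld-bot]
10. Ferryman goes back to the near shore alone.  [the near shore: the drill-bot, the pack-bot, the scan-bot | the far shore: the cut-bot, the lift-bot, the sort-bot, the weld-bot]
11. Ferryman goes to the far shore with the scan-bot.  [the near shore: the drill-bot, the pack-bot | the far shore: the cut-bot, the lift-bot, the scan-bot, the sort-bot, the weld-bot]
12. Ferryman goes back to the near shore alone.  [the near shore: the drill-bot, the pack-bot | the far shore: the cut-bot, the lift-bot, the scan-bot, the sort-bot, the weld-bot]
13. Ferryman goes to the far shore with the pack-bot.  [the near shore: the drill-bot | the far shore: the cut-bot, the lift-bot, the pack-bot, the scan-bot, the sort-bot, the weld-bot]
14. Ferryman goes back to the near shore alone.  [the near shore: the drill-bot | the far shore: the cut-bot, the lift-bot, the pack-bot, the scan-bot, the sort-bot, the weld-bot]
15. Ferryman goes to the far shore with the drill-bot.  [the near shore: — | the far shore: the cut-bot, the drill-bot, the lift-bot, the pack-bot, the scan-bot, the sort-bot, the weld-bot]

15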